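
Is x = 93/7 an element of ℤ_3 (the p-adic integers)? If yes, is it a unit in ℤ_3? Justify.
x ∈ ℤ_3 but not a unit; v_3(x) = 1 > 0

ℤ_3 = {x ∈ ℚ_3 : v_3(x) ≥ 0} and ℤ_3^× = {x ∈ ℤ_3 : v_3(x) = 0}. Here v_3(93/7) = v_3(num) − v_3(den) = 1; compare against these criteria.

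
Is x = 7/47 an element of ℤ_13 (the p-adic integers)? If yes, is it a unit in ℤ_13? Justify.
x ∈ ℤ_13^× (unit); v_13(x) = 0

ℤ_13 = {x ∈ ℚ_13 : v_13(x) ≥ 0} and ℤ_13^× = {x ∈ ℤ_13 : v_13(x) = 0}. Here v_13(7/47) = v_13(num) − v_13(den) = 0; compare against these criteria.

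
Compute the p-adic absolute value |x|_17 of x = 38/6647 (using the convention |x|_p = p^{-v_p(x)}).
|38/6647|_17 = 289

Step 1 — compute v_17(x) by factoring powers of 17 out of the numerator and denominator: v_17(38/6647) = -2. Step 2 — apply |x|_p = p^{-v_p(x)} = 17^{2} = 289.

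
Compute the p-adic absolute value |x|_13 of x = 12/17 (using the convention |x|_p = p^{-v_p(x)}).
|12/17|_13 = 1

Step 1 — compute v_13(x) by factoring powers of 13 out of the numerator and denominator: v_13(12/17) = 0. Step 2 — apply |x|_p = p^{-v_p(x)} = 13^{0} = 1.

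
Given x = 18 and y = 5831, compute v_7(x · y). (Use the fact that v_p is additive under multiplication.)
v_7(104958) = 3

v_p(x) = 0 (factor: 18 = 7^0 · 18); v_p(y) = 3 (factor: 5831 = 7^3 · 17). Additivity: v_p(xy) = v_p(x) + v_p(y) = 0 + 3 = 3. (Direct check: xy = 104958 = 7^3 · (306).)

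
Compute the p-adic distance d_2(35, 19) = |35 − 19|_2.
d_2(35, 19) = 1/16

Step 1 — x − y = 35 − 19 = 16. Step 2 — v_2(16) = 4 (factor: 16 = (2^4 · 1); the sign does not affect v_p). Step 3 — |x − y|_2 = 2^{-4} = 1/16.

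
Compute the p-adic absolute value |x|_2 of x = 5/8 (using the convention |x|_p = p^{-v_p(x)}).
|5/8|_2 = 8

Step 1 — compute v_2(x) by factoring powers of 2 out of the numerator and denominator: v_2(5/8) = -3. Step 2 — apply |x|_p = p^{-v_p(x)} = 2^{3} = 8.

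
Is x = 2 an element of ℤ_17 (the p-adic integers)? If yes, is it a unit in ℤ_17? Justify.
x ∈ ℤ_17^× (unit); v_17(x) = 0

ℤ_17 = {x ∈ ℚ_17 : v_17(x) ≥ 0} and ℤ_17^× = {x ∈ ℤ_17 : v_17(x) = 0}. Here v_17(2) = v_17(num) − v_17(den) = 0; compare against these criteria.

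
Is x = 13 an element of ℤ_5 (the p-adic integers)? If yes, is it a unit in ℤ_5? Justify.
x ∈ ℤ_5^× (unit); v_5(x) = 0

ℤ_5 = {x ∈ ℚ_5 : v_5(x) ≥ 0} and ℤ_5^× = {x ∈ ℤ_5 : v_5(x) = 0}. Here v_5(13) = v_5(num) − v_5(den) = 0; compare against these criteria.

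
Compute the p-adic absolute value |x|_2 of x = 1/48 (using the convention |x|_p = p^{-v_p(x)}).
|1/48|_2 = 16

Step 1 — compute v_2(x) by factoring powers of 2 out of the numerator and denominator: v_2(1/48) = -4. Step 2 — apply |x|_p = p^{-v_p(x)} = 2^{4} = 16.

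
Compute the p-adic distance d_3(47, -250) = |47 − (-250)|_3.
d_3(47, -250) = 1/27

Step 1 — x − y = 47 − (-250) = 297. Step 2 — v_3(297) = 3 (factor: 297 = (3^3 · 11); the sign does not affect v_p). Step 3 — |x − y|_3 = 3^{-3} = 1/27.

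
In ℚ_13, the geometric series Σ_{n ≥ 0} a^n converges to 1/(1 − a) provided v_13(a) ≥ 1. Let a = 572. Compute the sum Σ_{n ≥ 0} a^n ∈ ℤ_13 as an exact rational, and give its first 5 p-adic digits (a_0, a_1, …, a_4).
Σ a^n = 1/(1 − a) = -1/571;  first 5 digits = (1, 5, 2, 1, 0)

v_13(a) = 1 ≥ 1, so the series converges in ℤ_13 to 1/(1 − a) = 1/(1 − 572) = -1/571. Expand this rational in ℤ_13: compute digits iteratively via d_i = x_i mod 13, x_{i+1} = (x_i − d_i)/13. The first 5 digits are (1, 5, 2, 1, 0).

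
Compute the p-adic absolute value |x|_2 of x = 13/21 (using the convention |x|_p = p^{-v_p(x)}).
|13/21|_2 = 1

Step 1 — compute v_2(x) by factoring powers of 2 out of the numerator and denominator: v_2(13/21) = 0. Step 2 — apply |x|_p = p^{-v_p(x)} = 2^{0} = 1.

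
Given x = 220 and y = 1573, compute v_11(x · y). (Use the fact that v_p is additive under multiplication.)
v_11(346060) = 3

v_p(x) = 1 (factor: 220 = 11^1 · 20); v_p(y) = 2 (factor: 1573 = 11^2 · 13). Additivity: v_p(xy) = v_p(x) + v_p(y) = 1 + 2 = 3. (Direct check: xy = 346060 = 11^3 · (260).)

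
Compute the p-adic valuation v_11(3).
v_11(3) = 0

v_11(n) is the largest exponent k such that 11^k divides n. Factor out: 3 = 11^0 · 3. (Sign doesn't affect v_p.) So v_11(3) = 0.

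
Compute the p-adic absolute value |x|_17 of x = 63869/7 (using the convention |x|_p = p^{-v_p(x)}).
|63869/7|_17 = 1/4913

Step 1 — compute v_17(x) by factoring powers of 17 out of the numerator and denominator: v_17(63869/7) = 3. Step 2 — apply |x|_p = p^{-v_p(x)} = 17^{-3} = 1/4913.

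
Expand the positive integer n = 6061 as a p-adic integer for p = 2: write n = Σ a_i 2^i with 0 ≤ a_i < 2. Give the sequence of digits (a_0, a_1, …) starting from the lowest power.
(a_0, a_1, …) = (1, 0, 1, 1, 0, 1, 0, 1, 1, 1, 1, 0, 1)

Repeated division by 2 gives the digits low-to-high: 6061 = 1 + 1·2^2 + 1·2^3 + 1·2^5 + 1·2^7 + 1·2^8 + 1·2^9 + 1·2^10 + 1·2^12. Digit sequence: (1, 0, 1, 1, 0, 1, 0, 1, 1, 1, 1, 0, 1).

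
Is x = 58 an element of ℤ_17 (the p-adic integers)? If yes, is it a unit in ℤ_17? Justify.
x ∈ ℤ_17^× (unit); v_17(x) = 0

ℤ_17 = {x ∈ ℚ_17 : v_17(x) ≥ 0} and ℤ_17^× = {x ∈ ℤ_17 : v_17(x) = 0}. Here v_17(58) = v_17(num) − v_17(den) = 0; compare against these criteria.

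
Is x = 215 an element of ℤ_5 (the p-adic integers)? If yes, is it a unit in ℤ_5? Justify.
x ∈ ℤ_5 but not a unit; v_5(x) = 1 > 0

ℤ_5 = {x ∈ ℚ_5 : v_5(x) ≥ 0} and ℤ_5^× = {x ∈ ℤ_5 : v_5(x) = 0}. Here v_5(215) = v_5(num) − v_5(den) = 1; compare against these criteria.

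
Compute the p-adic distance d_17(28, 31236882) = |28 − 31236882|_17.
d_17(28, 31236882) = 1/1419857

Step 1 — x − y = 28 − 31236882 = -31236854. Step 2 — v_17(-31236854) = 5 (factor: -31236854 = −(17^5 · 22); the sign does not affect v_p). Step 3 — |x − y|_17 = 17^{-5} = 1/1419857.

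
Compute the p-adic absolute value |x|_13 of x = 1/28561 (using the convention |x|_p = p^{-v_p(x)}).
|1/28561|_13 = 28561

Step 1 — compute v_13(x) by factoring powers of 13 out of the numerator and denominator: v_13(1/28561) = -4. Step 2 — apply |x|_p = p^{-v_p(x)} = 13^{4} = 28561.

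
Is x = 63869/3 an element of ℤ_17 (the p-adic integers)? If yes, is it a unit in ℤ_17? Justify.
x ∈ ℤ_17 but not a unit; v_17(x) = 3 > 0

ℤ_17 = {x ∈ ℚ_17 : v_17(x) ≥ 0} and ℤ_17^× = {x ∈ ℤ_17 : v_17(x) = 0}. Here v_17(63869/3) = v_17(num) − v_17(den) = 3; compare against these criteria.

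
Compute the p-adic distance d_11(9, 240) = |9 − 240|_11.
d_11(9, 240) = 1/11

Step 1 — x − y = 9 − 240 = -231. Step 2 — v_11(-231) = 1 (factor: -231 = −(11^1 · 21); the sign does not affect v_p). Step 3 — |x − y|_11 = 11^{-1} = 1/11.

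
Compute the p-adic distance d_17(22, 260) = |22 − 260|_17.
d_17(22, 260) = 1/17

Step 1 — x − y = 22 − 260 = -238. Step 2 — v_17(-238) = 1 (factor: -238 = −(17^1 · 14); the sign does not affect v_p). Step 3 — |x − y|_17 = 17^{-1} = 1/17.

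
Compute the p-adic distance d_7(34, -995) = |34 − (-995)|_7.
d_7(34, -995) = 1/343

Step 1 — x − y = 34 − (-995) = 1029. Step 2 — v_7(1029) = 3 (factor: 1029 = (7^3 · 3); the sign does not affect v_p). Step 3 — |x − y|_7 = 7^{-3} = 1/343.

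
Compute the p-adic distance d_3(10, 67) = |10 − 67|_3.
d_3(10, 67) = 1/3

Step 1 — x − y = 10 − 67 = -57. Step 2 — v_3(-57) = 1 (factor: -57 = −(3^1 · 19); the sign does not affect v_p). Step 3 — |x − y|_3 = 3^{-1} = 1/3.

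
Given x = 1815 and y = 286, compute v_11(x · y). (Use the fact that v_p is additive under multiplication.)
v_11(519090) = 3

v_p(x) = 2 (factor: 1815 = 11^2 · 15); v_p(y) = 1 (factor: 286 = 11^1 · 26). Additivity: v_p(xy) = v_p(x) + v_p(y) = 2 + 1 = 3. (Direct check: xy = 519090 = 11^3 · (390).)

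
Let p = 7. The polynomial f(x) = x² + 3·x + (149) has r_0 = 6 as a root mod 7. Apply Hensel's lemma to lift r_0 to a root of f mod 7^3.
r_2 = 195 (mod 343)

Hensel: r_{i+1} = r_i − f(r_i)·(f′(r_i))^{-1} mod 7^{i+2}, f′(x) = 2x + 3. Iterate:
  r_0 = 6 (mod 7)
  r_1 = 48 (mod 49)
  r_2 = 195 (mod 343)
Final: r = 195 satisfies f(r) ≡ 0 mod 7^3.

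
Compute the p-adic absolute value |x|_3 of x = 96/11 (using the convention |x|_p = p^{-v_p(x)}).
|96/11|_3 = 1/3

Step 1 — compute v_3(x) by factoring powers of 3 out of the numerator and denominator: v_3(96/11) = 1. Step 2 — apply |x|_p = p^{-v_p(x)} = 3^{-1} = 1/3.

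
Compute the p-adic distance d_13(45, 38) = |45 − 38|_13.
d_13(45, 38) = 1

Step 1 — x − y = 45 − 38 = 7. Step 2 — v_13(7) = 0 (factor: 7 = (13^0 · 7); the sign does not affect v_p). Step 3 — |x − y|_13 = 13^{0} = 1.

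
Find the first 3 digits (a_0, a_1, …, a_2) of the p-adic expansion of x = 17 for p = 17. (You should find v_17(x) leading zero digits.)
(a_0, …, a_2) = (0, 1, 0)

v_17(17) = 1, so a_0 = ... = a_0 = 0. Factor out: x = 17^1 · u with u = 1 a unit in ℤ_17. Expand u iteratively via a_{v+i} = u_i mod 17, u_{i+1} = (u_i − a_{v+i})/17:
  u_0 = 1;  a_1 = 1;  u_1 = (u_0 − 1)/17 = 0
  u_1 = 0;  a_2 = 0;  u_2 = (u_1 − 0)/17 = 0
Digits: (0, 1, 0).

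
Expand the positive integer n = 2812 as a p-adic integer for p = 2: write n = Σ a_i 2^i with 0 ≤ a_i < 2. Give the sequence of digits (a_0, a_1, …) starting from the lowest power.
(a_0, a_1, …) = (0, 0, 1, 1, 1, 1, 1, 1, 0, 1, 0, 1)

Repeated division by 2 gives the digits low-to-high: 2812 = 1·2^2 + 1·2^3 + 1·2^4 + 1·2^5 + 1·2^6 + 1·2^7 + 1·2^9 + 1·2^11. Digit sequence: (0, 0, 1, 1, 1, 1, 1, 1, 0, 1, 0, 1).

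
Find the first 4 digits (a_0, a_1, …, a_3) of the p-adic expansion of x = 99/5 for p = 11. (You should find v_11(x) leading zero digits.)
(a_0, …, a_3) = (0, 4, 2, 2)

v_11(99/5) = 1, so a_0 = ... = a_0 = 0. Factor out: x = 11^1 · u with u = 9/5 a unit in ℤ_11. Expand u iteratively via a_{v+i} = u_i mod 11, u_{i+1} = (u_i − a_{v+i})/11:
  u_0 = 9/5;  a_1 = 4;  u_1 = (u_0 − 4)/11 = -1/5
  u_1 = -1/5;  a_2 = 2;  u_2 = (u_1 − 2)/11 = -1/5
  u_2 = -1/5;  a_3 = 2;  u_3 = (u_2 − 2)/11 = -1/5
Digits: (0, 4, 2, 2).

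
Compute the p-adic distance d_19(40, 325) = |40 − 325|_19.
d_19(40, 325) = 1/19

Step 1 — x − y = 40 − 325 = -285. Step 2 — v_19(-285) = 1 (factor: -285 = −(19^1 · 15); the sign does not affect v_p). Step 3 — |x − y|_19 = 19^{-1} = 1/19.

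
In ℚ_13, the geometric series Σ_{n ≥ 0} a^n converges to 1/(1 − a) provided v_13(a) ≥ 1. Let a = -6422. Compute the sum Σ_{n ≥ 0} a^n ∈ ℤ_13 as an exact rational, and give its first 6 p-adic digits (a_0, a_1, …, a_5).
Σ a^n = 1/(1 − a) = 1/6423;  first 6 digits = (1, 0, 1, 10, 0, 7)

v_13(a) = 2 ≥ 1, so the series converges in ℤ_13 to 1/(1 − a) = 1/(1 − (-6422)) = 1/6423. Expand this rational in ℤ_13: compute digits iteratively via d_i = x_i mod 13, x_{i+1} = (x_i − d_i)/13. The first 6 digits are (1, 0, 1, 10, 0, 7).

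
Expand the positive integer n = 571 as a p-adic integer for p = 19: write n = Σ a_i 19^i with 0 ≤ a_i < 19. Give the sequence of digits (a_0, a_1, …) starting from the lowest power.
(a_0, a_1, …) = (1, 11, 1)

Repeated division by 19 gives the digits low-to-high: 571 = 1 + 11·19^1 + 1·19^2. Digit sequence: (1, 11, 1).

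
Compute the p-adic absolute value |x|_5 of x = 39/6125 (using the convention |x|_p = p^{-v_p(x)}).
|39/6125|_5 = 125

Step 1 — compute v_5(x) by factoring powers of 5 out of the numerator and denominator: v_5(39/6125) = -3. Step 2 — apply |x|_p = p^{-v_p(x)} = 5^{3} = 125.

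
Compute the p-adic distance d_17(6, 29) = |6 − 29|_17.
d_17(6, 29) = 1

Step 1 — x − y = 6 − 29 = -23. Step 2 — v_17(-23) = 0 (factor: -23 = −(17^0 · 23); the sign does not affect v_p). Step 3 — |x − y|_17 = 17^{0} = 1.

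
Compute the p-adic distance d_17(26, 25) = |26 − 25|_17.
d_17(26, 25) = 1

Step 1 — x − y = 26 − 25 = 1. Step 2 — v_17(1) = 0 (factor: 1 = (17^0 · 1); the sign does not affect v_p). Step 3 — |x − y|_17 = 17^{0} = 1.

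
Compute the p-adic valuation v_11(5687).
v_11(5687) = 2

v_11(n) is the largest exponent k such that 11^k divides n. Factor out: 5687 = 11^2 · 47. (Sign doesn't affect v_p.) So v_11(5687) = 2.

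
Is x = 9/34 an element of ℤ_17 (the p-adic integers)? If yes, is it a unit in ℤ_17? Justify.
x ∉ ℤ_17 (v_17(x) = -1 < 0)

ℤ_17 = {x ∈ ℚ_17 : v_17(x) ≥ 0} and ℤ_17^× = {x ∈ ℤ_17 : v_17(x) = 0}. Here v_17(9/34) = v_17(num) − v_17(den) = -1; compare against these criteria.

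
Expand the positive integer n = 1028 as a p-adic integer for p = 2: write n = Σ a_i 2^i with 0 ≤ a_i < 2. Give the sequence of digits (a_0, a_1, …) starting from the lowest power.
(a_0, a_1, …) = (0, 0, 1, 0, 0, 0, 0, 0, 0, 0, 1)

Repeated division by 2 gives the digits low-to-high: 1028 = 1·2^2 + 1·2^10. Digit sequence: (0, 0, 1, 0, 0, 0, 0, 0, 0, 0, 1).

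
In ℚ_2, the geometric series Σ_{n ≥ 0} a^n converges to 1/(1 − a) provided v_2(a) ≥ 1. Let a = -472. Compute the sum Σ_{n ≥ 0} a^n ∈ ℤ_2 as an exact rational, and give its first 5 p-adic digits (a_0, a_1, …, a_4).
Σ a^n = 1/(1 − a) = 1/473;  first 5 digits = (1, 0, 0, 1, 0)

v_2(a) = 3 ≥ 1, so the series converges in ℤ_2 to 1/(1 − a) = 1/(1 − (-472)) = 1/473. Expand this rational in ℤ_2: compute digits iteratively via d_i = x_i mod 2, x_{i+1} = (x_i − d_i)/2. The first 5 digits are (1, 0, 0, 1, 0).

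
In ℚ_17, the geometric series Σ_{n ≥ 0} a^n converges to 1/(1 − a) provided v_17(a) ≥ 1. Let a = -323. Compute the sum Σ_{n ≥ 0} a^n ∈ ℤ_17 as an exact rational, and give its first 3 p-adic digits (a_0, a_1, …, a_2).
Σ a^n = 1/(1 − a) = 1/324;  first 3 digits = (1, 15, 2)

v_17(a) = 1 ≥ 1, so the series converges in ℤ_17 to 1/(1 − a) = 1/(1 − (-323)) = 1/324. Expand this rational in ℤ_17: compute digits iteratively via d_i = x_i mod 17, x_{i+1} = (x_i − d_i)/17. The first 3 digits are (1, 15, 2).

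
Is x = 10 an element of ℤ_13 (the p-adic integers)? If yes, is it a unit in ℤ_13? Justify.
x ∈ ℤ_13^× (unit); v_13(x) = 0

ℤ_13 = {x ∈ ℚ_13 : v_13(x) ≥ 0} and ℤ_13^× = {x ∈ ℤ_13 : v_13(x) = 0}. Here v_13(10) = v_13(num) − v_13(den) = 0; compare against these criteria.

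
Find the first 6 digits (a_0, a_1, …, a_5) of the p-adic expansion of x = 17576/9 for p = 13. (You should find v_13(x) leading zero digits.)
(a_0, …, a_5) = (0, 0, 0, 11, 5, 1)

v_13(17576/9) = 3, so a_0 = ... = a_2 = 0. Factor out: x = 13^3 · u with u = 8/9 a unit in ℤ_13. Expand u iteratively via a_{v+i} = u_i mod 13, u_{i+1} = (u_i − a_{v+i})/13:
  u_0 = 8/9;  a_3 = 11;  u_1 = (u_0 − 11)/13 = -7/9
  u_1 = -7/9;  a_4 = 5;  u_2 = (u_1 − 5)/13 = -4/9
  u_2 = -4/9;  a_5 = 1;  u_3 = (u_2 − 1)/13 = -1/9
Digits: (0, 0, 0, 11, 5, 1).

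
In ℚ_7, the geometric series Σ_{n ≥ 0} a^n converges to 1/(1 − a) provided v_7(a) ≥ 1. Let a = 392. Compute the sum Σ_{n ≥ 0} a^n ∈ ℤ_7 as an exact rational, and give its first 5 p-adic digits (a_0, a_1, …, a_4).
Σ a^n = 1/(1 − a) = -1/391;  first 5 digits = (1, 0, 1, 1, 1)

v_7(a) = 2 ≥ 1, so the series converges in ℤ_7 to 1/(1 − a) = 1/(1 − 392) = -1/391. Expand this rational in ℤ_7: compute digits iteratively via d_i = x_i mod 7, x_{i+1} = (x_i − d_i)/7. The first 5 digits are (1, 0, 1, 1, 1).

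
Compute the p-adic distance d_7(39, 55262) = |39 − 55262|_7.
d_7(39, 55262) = 1/2401

Step 1 — x − y = 39 − 55262 = -55223. Step 2 — v_7(-55223) = 4 (factor: -55223 = −(7^4 · 23); the sign does not affect v_p). Step 3 — |x − y|_7 = 7^{-4} = 1/2401.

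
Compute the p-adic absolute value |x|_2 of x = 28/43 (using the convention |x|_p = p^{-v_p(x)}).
|28/43|_2 = 1/4

Step 1 — compute v_2(x) by factoring powers of 2 out of the numerator and denominator: v_2(28/43) = 2. Step 2 — apply |x|_p = p^{-v_p(x)} = 2^{-2} = 1/4.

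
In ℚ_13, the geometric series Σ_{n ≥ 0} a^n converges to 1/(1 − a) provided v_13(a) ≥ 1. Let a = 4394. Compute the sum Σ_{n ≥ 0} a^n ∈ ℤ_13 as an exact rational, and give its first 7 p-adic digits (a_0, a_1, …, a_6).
Σ a^n = 1/(1 − a) = -1/4393;  first 7 digits = (1, 0, 0, 2, 0, 0, 4)

v_13(a) = 3 ≥ 1, so the series converges in ℤ_13 to 1/(1 − a) = 1/(1 − 4394) = -1/4393. Expand this rational in ℤ_13: compute digits iteratively via d_i = x_i mod 13, x_{i+1} = (x_i − d_i)/13. The first 7 digits are (1, 0, 0, 2, 0, 0, 4).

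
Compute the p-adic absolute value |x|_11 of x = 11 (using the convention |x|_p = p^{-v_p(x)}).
|11|_11 = 1/11

Step 1 — compute v_11(x) by factoring powers of 11 out of the numerator and denominator: v_11(11) = 1. Step 2 — apply |x|_p = p^{-v_p(x)} = 11^{-1} = 1/11.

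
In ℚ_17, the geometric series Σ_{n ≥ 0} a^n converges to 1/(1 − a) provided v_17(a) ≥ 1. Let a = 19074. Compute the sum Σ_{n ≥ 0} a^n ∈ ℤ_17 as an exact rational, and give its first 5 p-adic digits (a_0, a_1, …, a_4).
Σ a^n = 1/(1 − a) = -1/19073;  first 5 digits = (1, 0, 15, 3, 4)

v_17(a) = 2 ≥ 1, so the series converges in ℤ_17 to 1/(1 − a) = 1/(1 − 19074) = -1/19073. Expand this rational in ℤ_17: compute digits iteratively via d_i = x_i mod 17, x_{i+1} = (x_i − d_i)/17. The first 5 digits are (1, 0, 15, 3, 4).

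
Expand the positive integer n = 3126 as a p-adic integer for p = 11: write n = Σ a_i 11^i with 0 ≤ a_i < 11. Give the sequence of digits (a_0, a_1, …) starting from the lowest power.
(a_0, a_1, …) = (2, 9, 3, 2)

Repeated division by 11 gives the digits low-to-high: 3126 = 2 + 9·11^1 + 3·11^2 + 2·11^3. Digit sequence: (2, 9, 3, 2).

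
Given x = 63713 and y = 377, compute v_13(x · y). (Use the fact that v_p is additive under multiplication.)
v_13(24019801) = 4

v_p(x) = 3 (factor: 63713 = 13^3 · 29); v_p(y) = 1 (factor: 377 = 13^1 · 29). Additivity: v_p(xy) = v_p(x) + v_p(y) = 3 + 1 = 4. (Direct check: xy = 24019801 = 13^4 · (841).)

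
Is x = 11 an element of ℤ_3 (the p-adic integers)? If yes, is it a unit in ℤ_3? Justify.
x ∈ ℤ_3^× (unit); v_3(x) = 0

ℤ_3 = {x ∈ ℚ_3 : v_3(x) ≥ 0} and ℤ_3^× = {x ∈ ℤ_3 : v_3(x) = 0}. Here v_3(11) = v_3(num) − v_3(den) = 0; compare against these criteria.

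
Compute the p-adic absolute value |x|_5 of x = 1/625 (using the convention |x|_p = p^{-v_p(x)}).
|1/625|_5 = 625

Step 1 — compute v_5(x) by factoring powers of 5 out of the numerator and denominator: v_5(1/625) = -4. Step 2 — apply |x|_p = p^{-v_p(x)} = 5^{4} = 625.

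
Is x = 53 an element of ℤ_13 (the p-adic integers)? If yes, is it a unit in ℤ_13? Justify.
x ∈ ℤ_13^× (unit); v_13(x) = 0

ℤ_13 = {x ∈ ℚ_13 : v_13(x) ≥ 0} and ℤ_13^× = {x ∈ ℤ_13 : v_13(x) = 0}. Here v_13(53) = v_13(num) − v_13(den) = 0; compare against these criteria.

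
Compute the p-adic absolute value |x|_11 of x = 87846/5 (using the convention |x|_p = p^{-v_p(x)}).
|87846/5|_11 = 1/14641

Step 1 — compute v_11(x) by factoring powers of 11 out of the numerator and denominator: v_11(87846/5) = 4. Step 2 — apply |x|_p = p^{-v_p(x)} = 11^{-4} = 1/14641.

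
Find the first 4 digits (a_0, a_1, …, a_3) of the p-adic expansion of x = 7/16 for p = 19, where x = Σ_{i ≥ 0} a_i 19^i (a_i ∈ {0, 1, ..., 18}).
(a_0, …, a_3) = (4, 1, 13, 10)

v_19(7/16) = 0 (numerator and denominator both coprime to 19), so x ∈ ℤ_19^×. Compute digits iteratively via a_i = x_i mod 19, x_{i+1} = (x_i − a_i)/19, with x_0 = x:
  x_0 = 7/16;  a_0 = 4;  x_1 = (x_0 − 4)/19 = -3/16
  x_1 = -3/16;  a_1 = 1;  x_2 = (x_1 − 1)/19 = -1/16
  x_2 = -1/16;  a_2 = 13;  x_3 = (x_2 − 13)/19 = -11/16
  x_3 = -11/16;  a_3 = 10;  x_4 = (x_3 − 10)/19 = -9/16
Digits: (4, 1, 13, 10).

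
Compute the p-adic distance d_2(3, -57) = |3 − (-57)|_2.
d_2(3, -57) = 1/4

Step 1 — x − y = 3 − (-57) = 60. Step 2 — v_2(60) = 2 (factor: 60 = (2^2 · 15); the sign does not affect v_p). Step 3 — |x − y|_2 = 2^{-2} = 1/4.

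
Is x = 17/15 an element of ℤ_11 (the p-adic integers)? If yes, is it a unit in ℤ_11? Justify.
x ∈ ℤ_11^× (unit); v_11(x) = 0

ℤ_11 = {x ∈ ℚ_11 : v_11(x) ≥ 0} and ℤ_11^× = {x ∈ ℤ_11 : v_11(x) = 0}. Here v_11(17/15) = v_11(num) − v_11(den) = 0; compare against these criteria.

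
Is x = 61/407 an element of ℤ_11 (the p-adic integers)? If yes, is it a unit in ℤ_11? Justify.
x ∉ ℤ_11 (v_11(x) = -1 < 0)

ℤ_11 = {x ∈ ℚ_11 : v_11(x) ≥ 0} and ℤ_11^× = {x ∈ ℤ_11 : v_11(x) = 0}. Here v_11(61/407) = v_11(num) − v_11(den) = -1; compare against these criteria.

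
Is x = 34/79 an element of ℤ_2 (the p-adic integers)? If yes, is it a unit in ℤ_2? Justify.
x ∈ ℤ_2 but not a unit; v_2(x) = 1 > 0

ℤ_2 = {x ∈ ℚ_2 : v_2(x) ≥ 0} and ℤ_2^× = {x ∈ ℤ_2 : v_2(x) = 0}. Here v_2(34/79) = v_2(num) − v_2(den) = 1; compare against these criteria.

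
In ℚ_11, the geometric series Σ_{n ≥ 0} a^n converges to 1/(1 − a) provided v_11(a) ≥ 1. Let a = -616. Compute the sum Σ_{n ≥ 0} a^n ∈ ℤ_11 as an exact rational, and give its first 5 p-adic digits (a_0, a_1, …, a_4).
Σ a^n = 1/(1 − a) = 1/617;  first 5 digits = (1, 10, 6, 8, 0)

v_11(a) = 1 ≥ 1, so the series converges in ℤ_11 to 1/(1 − a) = 1/(1 − (-616)) = 1/617. Expand this rational in ℤ_11: compute digits iteratively via d_i = x_i mod 11, x_{i+1} = (x_i − d_i)/11. The first 5 digits are (1, 10, 6, 8, 0).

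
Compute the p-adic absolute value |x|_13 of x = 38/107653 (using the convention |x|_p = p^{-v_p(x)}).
|38/107653|_13 = 2197

Step 1 — compute v_13(x) by factoring powers of 13 out of the numerator and denominator: v_13(38/107653) = -3. Step 2 — apply |x|_p = p^{-v_p(x)} = 13^{3} = 2197.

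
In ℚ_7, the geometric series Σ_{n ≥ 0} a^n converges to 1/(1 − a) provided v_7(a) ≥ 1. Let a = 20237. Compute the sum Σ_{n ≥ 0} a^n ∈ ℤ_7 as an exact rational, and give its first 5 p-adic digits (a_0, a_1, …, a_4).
Σ a^n = 1/(1 − a) = -1/20236;  first 5 digits = (1, 0, 0, 3, 1)

v_7(a) = 3 ≥ 1, so the series converges in ℤ_7 to 1/(1 − a) = 1/(1 − 20237) = -1/20236. Expand this rational in ℤ_7: compute digits iteratively via d_i = x_i mod 7, x_{i+1} = (x_i − d_i)/7. The first 5 digits are (1, 0, 0, 3, 1).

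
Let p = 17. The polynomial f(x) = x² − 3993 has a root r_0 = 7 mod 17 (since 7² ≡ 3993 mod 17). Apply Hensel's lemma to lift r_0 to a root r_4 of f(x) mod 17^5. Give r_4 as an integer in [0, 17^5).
r_4 = 1081768 (mod 1419857)

Hensel's recurrence: r_{i+1} = r_i − f(r_i)·(f′(r_i))^{-1} mod 17^{i+2}, with f′(x) = 2x. Iterate:
  r_0 = 7 (mod 17)
  r_1 = 41 (mod 289)
  r_2 = 908 (mod 4913)
  r_3 = 79516 (mod 83521)
  r_4 = 1081768 (mod 1419857)
Final: r_4 = 1081768, and one checks f(r_4) ≡ 0 mod 17^5.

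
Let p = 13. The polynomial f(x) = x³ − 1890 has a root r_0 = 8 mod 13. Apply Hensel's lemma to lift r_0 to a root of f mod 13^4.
r_3 = 18871 (mod 28561)

Hensel: r_{i+1} = r_i − f(r_i)/f′(r_i) mod 13^{i+2}, where f′(x) = 3x². Iterate:
  r_0 = 8 (mod 13)
  r_1 = 112 (mod 169)
  r_2 = 1295 (mod 2197)
  r_3 = 18871 (mod 28561)
Final: r = 18871 with f(r) ≡ 0 mod 13^4.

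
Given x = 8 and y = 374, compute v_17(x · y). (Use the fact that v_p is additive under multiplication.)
v_17(2992) = 1

v_p(x) = 0 (factor: 8 = 17^0 · 8); v_p(y) = 1 (factor: 374 = 17^1 · 22). Additivity: v_p(xy) = v_p(x) + v_p(y) = 0 + 1 = 1. (Direct check: xy = 2992 = 17^1 · (176).)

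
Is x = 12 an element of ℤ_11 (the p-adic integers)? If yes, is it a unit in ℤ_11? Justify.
x ∈ ℤ_11^× (unit); v_11(x) = 0

ℤ_11 = {x ∈ ℚ_11 : v_11(x) ≥ 0} and ℤ_11^× = {x ∈ ℤ_11 : v_11(x) = 0}. Here v_11(12) = v_11(num) − v_11(den) = 0; compare against these criteria.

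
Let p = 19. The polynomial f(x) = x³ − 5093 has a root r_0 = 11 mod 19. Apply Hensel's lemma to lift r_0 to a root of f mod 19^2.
r_1 = 87 (mod 361)

Hensel: r_{i+1} = r_i − f(r_i)/f′(r_i) mod 19^{i+2}, where f′(x) = 3x². Iterate:
  r_0 = 11 (mod 19)
  r_1 = 87 (mod 361)
Final: r = 87 with f(r) ≡ 0 mod 19^2.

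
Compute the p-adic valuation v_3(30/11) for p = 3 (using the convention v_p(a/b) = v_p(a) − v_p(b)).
v_3(30/11) = 1

Factor powers of 3 from the numerator and denominator of the reduced fraction: 30 = 3^1 · 10 and 11 = 3^0 · 11. Apply v_p(a/b) = v_p(a) − v_p(b): v_3(30/11) = 1 − 0 = 1.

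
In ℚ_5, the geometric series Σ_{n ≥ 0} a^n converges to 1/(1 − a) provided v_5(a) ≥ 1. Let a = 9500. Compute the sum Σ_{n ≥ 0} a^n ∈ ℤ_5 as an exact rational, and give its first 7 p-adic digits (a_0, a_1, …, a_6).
Σ a^n = 1/(1 − a) = -1/9499;  first 7 digits = (1, 0, 0, 1, 0, 3, 1)

v_5(a) = 3 ≥ 1, so the series converges in ℤ_5 to 1/(1 − a) = 1/(1 − 9500) = -1/9499. Expand this rational in ℤ_5: compute digits iteratively via d_i = x_i mod 5, x_{i+1} = (x_i − d_i)/5. The first 7 digits are (1, 0, 0, 1, 0, 3, 1).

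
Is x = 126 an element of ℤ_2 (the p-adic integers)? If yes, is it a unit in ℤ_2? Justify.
x ∈ ℤ_2 but not a unit; v_2(x) = 1 > 0

ℤ_2 = {x ∈ ℚ_2 : v_2(x) ≥ 0} and ℤ_2^× = {x ∈ ℤ_2 : v_2(x) = 0}. Here v_2(126) = v_2(num) − v_2(den) = 1; compare against these criteria.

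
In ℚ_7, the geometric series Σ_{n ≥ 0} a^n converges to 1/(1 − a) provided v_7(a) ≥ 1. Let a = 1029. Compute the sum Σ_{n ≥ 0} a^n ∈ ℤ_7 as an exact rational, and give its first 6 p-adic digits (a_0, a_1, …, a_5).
Σ a^n = 1/(1 − a) = -1/1028;  first 6 digits = (1, 0, 0, 3, 0, 0)

v_7(a) = 3 ≥ 1, so the series converges in ℤ_7 to 1/(1 − a) = 1/(1 − 1029) = -1/1028. Expand this rational in ℤ_7: compute digits iteratively via d_i = x_i mod 7, x_{i+1} = (x_i − d_i)/7. The first 6 digits are (1, 0, 0, 3, 0, 0).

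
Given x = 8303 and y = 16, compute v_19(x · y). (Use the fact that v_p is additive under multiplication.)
v_19(132848) = 2

v_p(x) = 2 (factor: 8303 = 19^2 · 23); v_p(y) = 0 (factor: 16 = 19^0 · 16). Additivity: v_p(xy) = v_p(x) + v_p(y) = 2 + 0 = 2. (Direct check: xy = 132848 = 19^2 · (368).)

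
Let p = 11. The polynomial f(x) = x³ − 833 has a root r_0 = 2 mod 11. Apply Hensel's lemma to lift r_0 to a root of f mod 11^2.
r_1 = 101 (mod 121)

Hensel: r_{i+1} = r_i − f(r_i)/f′(r_i) mod 11^{i+2}, where f′(x) = 3x². Iterate:
  r_0 = 2 (mod 11)
  r_1 = 101 (mod 121)
Final: r = 101 with f(r) ≡ 0 mod 11^2.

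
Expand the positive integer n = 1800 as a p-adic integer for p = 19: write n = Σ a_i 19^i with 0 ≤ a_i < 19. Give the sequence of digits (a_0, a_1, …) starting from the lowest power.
(a_0, a_1, …) = (14, 18, 4)

Repeated division by 19 gives the digits low-to-high: 1800 = 14 + 18·19^1 + 4·19^2. Digit sequence: (14, 18, 4).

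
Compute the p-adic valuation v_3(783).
v_3(783) = 3

v_3(n) is the largest exponent k such that 3^k divides n. Factor out: 783 = 3^3 · 29. (Sign doesn't affect v_p.) So v_3(783) = 3.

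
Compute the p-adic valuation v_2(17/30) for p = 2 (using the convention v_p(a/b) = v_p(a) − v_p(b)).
v_2(17/30) = -1

Factor powers of 2 from the numerator and denominator of the reduced fraction: 17 = 2^0 · 17 and 30 = 2^1 · 15. Apply v_p(a/b) = v_p(a) − v_p(b): v_2(17/30) = 0 − 1 = -1.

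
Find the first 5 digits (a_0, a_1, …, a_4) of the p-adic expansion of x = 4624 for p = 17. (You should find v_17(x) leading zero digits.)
(a_0, …, a_4) = (0, 0, 16, 0, 0)

v_17(4624) = 2, so a_0 = ... = a_1 = 0. Factor out: x = 17^2 · u with u = 16 a unit in ℤ_17. Expand u iteratively via a_{v+i} = u_i mod 17, u_{i+1} = (u_i − a_{v+i})/17:
  u_0 = 16;  a_2 = 16;  u_1 = (u_0 − 16)/17 = 0
  u_1 = 0;  a_3 = 0;  u_2 = (u_1 − 0)/17 = 0
  u_2 = 0;  a_4 = 0;  u_3 = (u_2 − 0)/17 = 0
Digits: (0, 0, 16, 0, 0).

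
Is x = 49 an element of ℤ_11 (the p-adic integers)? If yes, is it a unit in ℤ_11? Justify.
x ∈ ℤ_11^× (unit); v_11(x) = 0

ℤ_11 = {x ∈ ℚ_11 : v_11(x) ≥ 0} and ℤ_11^× = {x ∈ ℤ_11 : v_11(x) = 0}. Here v_11(49) = v_11(num) − v_11(den) = 0; compare against these criteria.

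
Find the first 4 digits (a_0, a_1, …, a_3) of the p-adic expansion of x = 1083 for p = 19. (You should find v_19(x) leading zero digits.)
(a_0, …, a_3) = (0, 0, 3, 0)

v_19(1083) = 2, so a_0 = ... = a_1 = 0. Factor out: x = 19^2 · u with u = 3 a unit in ℤ_19. Expand u iteratively via a_{v+i} = u_i mod 19, u_{i+1} = (u_i − a_{v+i})/19:
  u_0 = 3;  a_2 = 3;  u_1 = (u_0 − 3)/19 = 0
  u_1 = 0;  a_3 = 0;  u_2 = (u_1 − 0)/19 = 0
Digits: (0, 0, 3, 0).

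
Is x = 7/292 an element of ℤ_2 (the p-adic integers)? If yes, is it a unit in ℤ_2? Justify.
x ∉ ℤ_2 (v_2(x) = -2 < 0)

ℤ_2 = {x ∈ ℚ_2 : v_2(x) ≥ 0} and ℤ_2^× = {x ∈ ℤ_2 : v_2(x) = 0}. Here v_2(7/292) = v_2(num) − v_2(den) = -2; compare against these criteria.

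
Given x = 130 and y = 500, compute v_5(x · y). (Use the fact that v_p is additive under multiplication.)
v_5(65000) = 4

v_p(x) = 1 (factor: 130 = 5^1 · 26); v_p(y) = 3 (factor: 500 = 5^3 · 4). Additivity: v_p(xy) = v_p(x) + v_p(y) = 1 + 3 = 4. (Direct check: xy = 65000 = 5^4 · (104).)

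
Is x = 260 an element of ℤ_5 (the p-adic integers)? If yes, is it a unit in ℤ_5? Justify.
x ∈ ℤ_5 but not a unit; v_5(x) = 1 > 0

ℤ_5 = {x ∈ ℚ_5 : v_5(x) ≥ 0} and ℤ_5^× = {x ∈ ℤ_5 : v_5(x) = 0}. Here v_5(260) = v_5(num) − v_5(den) = 1; compare against these criteria.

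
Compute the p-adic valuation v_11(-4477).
v_11(-4477) = 2

v_11(n) is the largest exponent k such that 11^k divides n. Factor out: -4477 = -11^2 · 37. (Sign doesn't affect v_p.) So v_11(-4477) = 2.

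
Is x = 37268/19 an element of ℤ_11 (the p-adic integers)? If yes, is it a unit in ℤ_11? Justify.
x ∈ ℤ_11 but not a unit; v_11(x) = 3 > 0

ℤ_11 = {x ∈ ℚ_11 : v_11(x) ≥ 0} and ℤ_11^× = {x ∈ ℤ_11 : v_11(x) = 0}. Here v_11(37268/19) = v_11(num) − v_11(den) = 3; compare against these criteria.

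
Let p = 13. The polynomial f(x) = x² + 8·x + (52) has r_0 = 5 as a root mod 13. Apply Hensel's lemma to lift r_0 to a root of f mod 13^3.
r_2 = 759 (mod 2197)

Hensel: r_{i+1} = r_i − f(r_i)·(f′(r_i))^{-1} mod 13^{i+2}, f′(x) = 2x + 8. Iterate:
  r_0 = 5 (mod 13)
  r_1 = 83 (mod 169)
  r_2 = 759 (mod 2197)
Final: r = 759 satisfies f(r) ≡ 0 mod 13^3.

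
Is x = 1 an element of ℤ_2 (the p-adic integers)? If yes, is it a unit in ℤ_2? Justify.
x ∈ ℤ_2^× (unit); v_2(x) = 0

ℤ_2 = {x ∈ ℚ_2 : v_2(x) ≥ 0} and ℤ_2^× = {x ∈ ℤ_2 : v_2(x) = 0}. Here v_2(1) = v_2(num) − v_2(den) = 0; compare against these criteria.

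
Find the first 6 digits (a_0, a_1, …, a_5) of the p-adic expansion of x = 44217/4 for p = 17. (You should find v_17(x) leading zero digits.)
(a_0, …, a_5) = (0, 0, 0, 15, 12, 12)

v_17(44217/4) = 3, so a_0 = ... = a_2 = 0. Factor out: x = 17^3 · u with u = 9/4 a unit in ℤ_17. Expand u iteratively via a_{v+i} = u_i mod 17, u_{i+1} = (u_i − a_{v+i})/17:
  u_0 = 9/4;  a_3 = 15;  u_1 = (u_0 − 15)/17 = -3/4
  u_1 = -3/4;  a_4 = 12;  u_2 = (u_1 − 12)/17 = -3/4
  u_2 = -3/4;  a_5 = 12;  u_3 = (u_2 − 12)/17 = -3/4
Digits: (0, 0, 0, 15, 12, 12).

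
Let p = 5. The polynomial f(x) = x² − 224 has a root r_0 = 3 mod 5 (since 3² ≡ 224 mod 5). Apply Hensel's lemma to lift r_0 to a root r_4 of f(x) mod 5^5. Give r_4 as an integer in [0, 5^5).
r_4 = 2168 (mod 3125)

Hensel's recurrence: r_{i+1} = r_i − f(r_i)·(f′(r_i))^{-1} mod 5^{i+2}, with f′(x) = 2x. Iterate:
  r_0 = 3 (mod 5)
  r_1 = 18 (mod 25)
  r_2 = 43 (mod 125)
  r_3 = 293 (mod 625)
  r_4 = 2168 (mod 3125)
Final: r_4 = 2168, and one checks f(r_4) ≡ 0 mod 5^5.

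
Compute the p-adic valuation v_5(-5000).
v_5(-5000) = 4

v_5(n) is the largest exponent k such that 5^k divides n. Factor out: -5000 = -5^4 · 8. (Sign doesn't affect v_p.) So v_5(-5000) = 4.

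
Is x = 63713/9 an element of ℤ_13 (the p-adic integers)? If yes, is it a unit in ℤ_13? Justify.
x ∈ ℤ_13 but not a unit; v_13(x) = 3 > 0

ℤ_13 = {x ∈ ℚ_13 : v_13(x) ≥ 0} and ℤ_13^× = {x ∈ ℤ_13 : v_13(x) = 0}. Here v_13(63713/9) = v_13(num) − v_13(den) = 3; compare against these criteria.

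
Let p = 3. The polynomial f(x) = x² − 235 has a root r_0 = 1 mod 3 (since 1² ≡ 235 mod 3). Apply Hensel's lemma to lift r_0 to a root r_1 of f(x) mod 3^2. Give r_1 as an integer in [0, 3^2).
r_1 = 1 (mod 9)

Hensel's recurrence: r_{i+1} = r_i − f(r_i)·(f′(r_i))^{-1} mod 3^{i+2}, with f′(x) = 2x. Iterate:
  r_0 = 1 (mod 3)
  r_1 = 1 (mod 9)
Final: r_1 = 1, and one checks f(r_1) ≡ 0 mod 3^2.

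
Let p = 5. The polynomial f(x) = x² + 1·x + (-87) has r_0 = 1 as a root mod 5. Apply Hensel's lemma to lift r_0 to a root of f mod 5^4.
r_3 = 521 (mod 625)

Hensel: r_{i+1} = r_i − f(r_i)·(f′(r_i))^{-1} mod 5^{i+2}, f′(x) = 2x + 1. Iterate:
  r_0 = 1 (mod 5)
  r_1 = 21 (mod 25)
  r_2 = 21 (mod 125)
  r_3 = 521 (mod 625)
Final: r = 521 satisfies f(r) ≡ 0 mod 5^4.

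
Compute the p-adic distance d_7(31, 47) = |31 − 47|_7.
d_7(31, 47) = 1

Step 1 — x − y = 31 − 47 = -16. Step 2 — v_7(-16) = 0 (factor: -16 = −(7^0 · 16); the sign does not affect v_p). Step 3 — |x − y|_7 = 7^{0} = 1.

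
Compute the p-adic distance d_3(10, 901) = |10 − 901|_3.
d_3(10, 901) = 1/81

Step 1 — x − y = 10 − 901 = -891. Step 2 — v_3(-891) = 4 (factor: -891 = −(3^4 · 11); the sign does not affect v_p). Step 3 — |x − y|_3 = 3^{-4} = 1/81.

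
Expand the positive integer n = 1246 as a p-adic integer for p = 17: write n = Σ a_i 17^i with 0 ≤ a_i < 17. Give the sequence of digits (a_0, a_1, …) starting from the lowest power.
(a_0, a_1, …) = (5, 5, 4)

Repeated division by 17 gives the digits low-to-high: 1246 = 5 + 5·17^1 + 4·17^2. Digit sequence: (5, 5, 4).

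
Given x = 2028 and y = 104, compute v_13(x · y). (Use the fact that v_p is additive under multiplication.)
v_13(210912) = 3

v_p(x) = 2 (factor: 2028 = 13^2 · 12); v_p(y) = 1 (factor: 104 = 13^1 · 8). Additivity: v_p(xy) = v_p(x) + v_p(y) = 2 + 1 = 3. (Direct check: xy = 210912 = 13^3 · (96).)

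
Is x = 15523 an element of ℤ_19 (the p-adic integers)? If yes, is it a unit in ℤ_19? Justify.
x ∈ ℤ_19 but not a unit; v_19(x) = 2 > 0

ℤ_19 = {x ∈ ℚ_19 : v_19(x) ≥ 0} and ℤ_19^× = {x ∈ ℤ_19 : v_19(x) = 0}. Here v_19(15523) = v_19(num) − v_19(den) = 2; compare against these criteria.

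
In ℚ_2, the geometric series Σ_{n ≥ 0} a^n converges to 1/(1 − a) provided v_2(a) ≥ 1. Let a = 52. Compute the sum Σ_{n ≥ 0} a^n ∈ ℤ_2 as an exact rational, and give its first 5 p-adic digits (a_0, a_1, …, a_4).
Σ a^n = 1/(1 − a) = -1/51;  first 5 digits = (1, 0, 1, 0, 0)

v_2(a) = 2 ≥ 1, so the series converges in ℤ_2 to 1/(1 − a) = 1/(1 − 52) = -1/51. Expand this rational in ℤ_2: compute digits iteratively via d_i = x_i mod 2, x_{i+1} = (x_i − d_i)/2. The first 5 digits are (1, 0, 1, 0, 0).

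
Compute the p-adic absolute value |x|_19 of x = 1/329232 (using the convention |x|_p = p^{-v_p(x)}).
|1/329232|_19 = 6859

Step 1 — compute v_19(x) by factoring powers of 19 out of the numerator and denominator: v_19(1/329232) = -3. Step 2 — apply |x|_p = p^{-v_p(x)} = 19^{3} = 6859.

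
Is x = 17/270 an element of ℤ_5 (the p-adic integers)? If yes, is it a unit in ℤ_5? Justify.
x ∉ ℤ_5 (v_5(x) = -1 < 0)

ℤ_5 = {x ∈ ℚ_5 : v_5(x) ≥ 0} and ℤ_5^× = {x ∈ ℤ_5 : v_5(x) = 0}. Here v_5(17/270) = v_5(num) − v_5(den) = -1; compare against these criteria.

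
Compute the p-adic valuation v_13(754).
v_13(754) = 1

v_13(n) is the largest exponent k such that 13^k divides n. Factor out: 754 = 13^1 · 58. (Sign doesn't affect v_p.) So v_13(754) = 1.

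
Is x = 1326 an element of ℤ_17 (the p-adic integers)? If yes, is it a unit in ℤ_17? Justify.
x ∈ ℤ_17 but not a unit; v_17(x) = 1 > 0

ℤ_17 = {x ∈ ℚ_17 : v_17(x) ≥ 0} and ℤ_17^× = {x ∈ ℤ_17 : v_17(x) = 0}. Here v_17(1326) = v_17(num) − v_17(den) = 1; compare against these criteria.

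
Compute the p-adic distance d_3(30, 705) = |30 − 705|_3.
d_3(30, 705) = 1/27

Step 1 — x − y = 30 − 705 = -675. Step 2 — v_3(-675) = 3 (factor: -675 = −(3^3 · 25); the sign does not affect v_p). Step 3 — |x − y|_3 = 3^{-3} = 1/27.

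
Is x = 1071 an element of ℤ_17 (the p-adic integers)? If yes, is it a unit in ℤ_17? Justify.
x ∈ ℤ_17 but not a unit; v_17(x) = 1 > 0

ℤ_17 = {x ∈ ℚ_17 : v_17(x) ≥ 0} and ℤ_17^× = {x ∈ ℤ_17 : v_17(x) = 0}. Here v_17(1071) = v_17(num) − v_17(den) = 1; compare against these criteria.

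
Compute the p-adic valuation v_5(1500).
v_5(1500) = 3

v_5(n) is the largest exponent k such that 5^k divides n. Factor out: 1500 = 5^3 · 12. (Sign doesn't affect v_p.) So v_5(1500) = 3.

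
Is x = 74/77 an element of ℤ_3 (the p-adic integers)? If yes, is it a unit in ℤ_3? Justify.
x ∈ ℤ_3^× (unit); v_3(x) = 0

ℤ_3 = {x ∈ ℚ_3 : v_3(x) ≥ 0} and ℤ_3^× = {x ∈ ℤ_3 : v_3(x) = 0}. Here v_3(74/77) = v_3(num) − v_3(den) = 0; compare against these criteria.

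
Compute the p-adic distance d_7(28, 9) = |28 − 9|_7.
d_7(28, 9) = 1

Step 1 — x − y = 28 − 9 = 19. Step 2 — v_7(19) = 0 (factor: 19 = (7^0 · 19); the sign does not affect v_p). Step 3 — |x − y|_7 = 7^{0} = 1.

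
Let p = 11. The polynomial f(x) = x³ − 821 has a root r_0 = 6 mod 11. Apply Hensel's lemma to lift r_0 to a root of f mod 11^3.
r_2 = 369 (mod 1331)

Hensel: r_{i+1} = r_i − f(r_i)/f′(r_i) mod 11^{i+2}, where f′(x) = 3x². Iterate:
  r_0 = 6 (mod 11)
  r_1 = 6 (mod 121)
  r_2 = 369 (mod 1331)
Final: r = 369 with f(r) ≡ 0 mod 11^3.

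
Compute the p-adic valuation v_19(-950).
v_19(-950) = 1

v_19(n) is the largest exponent k such that 19^k divides n. Factor out: -950 = -19^1 · 50. (Sign doesn't affect v_p.) So v_19(-950) = 1.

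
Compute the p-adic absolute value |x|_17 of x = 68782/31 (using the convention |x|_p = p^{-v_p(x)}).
|68782/31|_17 = 1/4913

Step 1 — compute v_17(x) by factoring powers of 17 out of the numerator and denominator: v_17(68782/31) = 3. Step 2 — apply |x|_p = p^{-v_p(x)} = 17^{-3} = 1/4913.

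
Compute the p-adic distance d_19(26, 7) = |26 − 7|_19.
d_19(26, 7) = 1/19

Step 1 — x − y = 26 − 7 = 19. Step 2 — v_19(19) = 1 (factor: 19 = (19^1 · 1); the sign does not affect v_p). Step 3 — |x − y|_19 = 19^{-1} = 1/19.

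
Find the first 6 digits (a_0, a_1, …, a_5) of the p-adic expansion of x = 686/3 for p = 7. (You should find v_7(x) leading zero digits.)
(a_0, …, a_5) = (0, 0, 0, 3, 2, 2)

v_7(686/3) = 3, so a_0 = ... = a_2 = 0. Factor out: x = 7^3 · u with u = 2/3 a unit in ℤ_7. Expand u iteratively via a_{v+i} = u_i mod 7, u_{i+1} = (u_i − a_{v+i})/7:
  u_0 = 2/3;  a_3 = 3;  u_1 = (u_0 − 3)/7 = -1/3
  u_1 = -1/3;  a_4 = 2;  u_2 = (u_1 − 2)/7 = -1/3
  u_2 = -1/3;  a_5 = 2;  u_3 = (u_2 − 2)/7 = -1/3
Digits: (0, 0, 0, 3, 2, 2).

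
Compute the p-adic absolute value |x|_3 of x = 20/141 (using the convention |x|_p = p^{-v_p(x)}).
|20/141|_3 = 3

Step 1 — compute v_3(x) by factoring powers of 3 out of the numerator and denominator: v_3(20/141) = -1. Step 2 — apply |x|_p = p^{-v_p(x)} = 3^{1} = 3.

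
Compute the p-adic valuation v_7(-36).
v_7(-36) = 0

v_7(n) is the largest exponent k such that 7^k divides n. Factor out: -36 = -7^0 · 36. (Sign doesn't affect v_p.) So v_7(-36) = 0.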